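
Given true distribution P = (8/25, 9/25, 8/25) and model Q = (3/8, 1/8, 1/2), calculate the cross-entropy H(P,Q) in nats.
1.2843 nats

Cross-entropy: H(P,Q) = -Σ p(x) log q(x)

Alternatively: H(P,Q) = H(P) + D_KL(P||Q)
H(P) = 1.0970 nats
D_KL(P||Q) = 0.1872 nats

H(P,Q) = 1.0970 + 0.1872 = 1.2843 nats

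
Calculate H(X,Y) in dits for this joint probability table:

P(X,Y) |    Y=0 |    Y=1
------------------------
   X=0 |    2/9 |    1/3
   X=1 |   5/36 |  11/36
0.5806 dits

Joint entropy is H(X,Y) = -Σ_{x,y} p(x,y) log p(x,y).

Summing over all non-zero entries:
H(X,Y) = -[2/9·log_10(2/9) + 1/3·log_10(1/3) + 5/36·log_10(5/36) + 11/36·log_10(11/36)]
H(X,Y) = 0.5806 dits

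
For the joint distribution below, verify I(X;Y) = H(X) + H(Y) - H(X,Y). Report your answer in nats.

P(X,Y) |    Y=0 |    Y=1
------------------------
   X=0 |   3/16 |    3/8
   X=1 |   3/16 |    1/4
I(X;Y) = 0.0048 nats

Mutual information has multiple equivalent forms:
- I(X;Y) = H(X) - H(X|Y)
- I(X;Y) = H(Y) - H(Y|X)
- I(X;Y) = H(X) + H(Y) - H(X,Y)

Computing all quantities:
H(X) = 0.6853, H(Y) = 0.6616, H(X,Y) = 1.3421
H(X|Y) = 0.6806, H(Y|X) = 0.6568

Verification:
H(X) - H(X|Y) = 0.6853 - 0.6806 = 0.0048
H(Y) - H(Y|X) = 0.6616 - 0.6568 = 0.0048
H(X) + H(Y) - H(X,Y) = 0.6853 + 0.6616 - 1.3421 = 0.0048

All forms give I(X;Y) = 0.0048 nats. ✓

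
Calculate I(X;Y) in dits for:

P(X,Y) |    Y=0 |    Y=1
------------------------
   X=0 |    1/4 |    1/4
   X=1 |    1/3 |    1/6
0.0062 dits

Mutual information: I(X;Y) = H(X) + H(Y) - H(X,Y)

Marginals:
P(X) = (1/2, 1/2), H(X) = 0.3010 dits
P(Y) = (7/12, 5/12), H(Y) = 0.2950 dits

Joint entropy: H(X,Y) = 0.5898 dits

I(X;Y) = 0.3010 + 0.2950 - 0.5898 = 0.0062 dits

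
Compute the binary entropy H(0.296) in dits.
0.2638 dits

The binary entropy function is:
H(p) = -p log(p) - (1-p) log(1-p)

H(0.296) = -0.296 × log_10(0.296) - 0.704 × log_10(0.704)
H(0.296) = 0.2638 dits

Note: Binary entropy is maximized at p=0.5 (H=1 bit) and minimized at p=0 or p=1 (H=0).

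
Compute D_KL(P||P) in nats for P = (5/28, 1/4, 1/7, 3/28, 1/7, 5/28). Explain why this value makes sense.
0.0000 nats

KL divergence satisfies the Gibbs inequality: D_KL(P||Q) ≥ 0 for all distributions P, Q.

D_KL(P||Q) = Σ p(x) log(p(x)/q(x))
Each term is p(x) × log_e(p(x)/p(x)) = p(x) × log_e(1) = 0, so the sum is 0.
D_KL(P||Q) = 0.0000 nats

When P = Q, the KL divergence is exactly 0, as there is no 'divergence' between identical distributions.

This non-negativity is a fundamental property: relative entropy cannot be negative because it measures how different Q is from P.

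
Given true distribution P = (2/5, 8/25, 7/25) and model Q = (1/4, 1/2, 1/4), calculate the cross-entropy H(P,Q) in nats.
1.1645 nats

Cross-entropy: H(P,Q) = -Σ p(x) log q(x)

Alternatively: H(P,Q) = H(P) + D_KL(P||Q)
H(P) = 1.0876 nats
D_KL(P||Q) = 0.0769 nats

H(P,Q) = 1.0876 + 0.0769 = 1.1645 nats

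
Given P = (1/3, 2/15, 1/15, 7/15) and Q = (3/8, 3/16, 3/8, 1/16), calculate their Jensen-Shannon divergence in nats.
0.1496 nats

Jensen-Shannon divergence is:
JSD(P||Q) = 0.5 × D_KL(P||M) + 0.5 × D_KL(Q||M)
where M = 0.5 × (P + Q) is the mixture distribution.

M = 0.5 × (1/3, 2/15, 1/15, 7/15) + 0.5 × (3/8, 3/16, 3/8, 1/16) = (0.354167, 0.160417, 0.220833, 0.264583)

D_KL(P||M) = 0.1401 nats
D_KL(Q||M) = 0.1591 nats

JSD(P||Q) = 0.5 × 0.1401 + 0.5 × 0.1591 = 0.1496 nats

Unlike KL divergence, JSD is symmetric and bounded: 0 ≤ JSD ≤ log(2).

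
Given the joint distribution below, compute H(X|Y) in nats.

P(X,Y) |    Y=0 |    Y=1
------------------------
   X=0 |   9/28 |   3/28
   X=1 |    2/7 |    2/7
0.6500 nats

Using the chain rule: H(X|Y) = H(X,Y) - H(Y)

First, compute H(X,Y) = 1.3200 nats

Marginal P(Y) = (17/28, 11/28)
H(Y) = 0.6700 nats

H(X|Y) = H(X,Y) - H(Y) = 1.3200 - 0.6700 = 0.6500 nats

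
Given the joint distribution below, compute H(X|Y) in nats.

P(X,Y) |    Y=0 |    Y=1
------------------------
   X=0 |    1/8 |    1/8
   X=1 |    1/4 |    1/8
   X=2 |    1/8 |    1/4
1.0397 nats

Using the chain rule: H(X|Y) = H(X,Y) - H(Y)

First, compute H(X,Y) = 1.7329 nats

Marginal P(Y) = (1/2, 1/2)
H(Y) = 0.6931 nats

H(X|Y) = H(X,Y) - H(Y) = 1.7329 - 0.6931 = 1.0397 nats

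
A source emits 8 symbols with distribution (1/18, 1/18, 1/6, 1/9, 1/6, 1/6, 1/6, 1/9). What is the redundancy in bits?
0.1089 bits

Redundancy measures how far a source is from maximum entropy:
R = H_max - H(X)

Maximum entropy for 8 symbols: H_max = log_2(8) = 3.0000 bits
Actual entropy: H(X) = 2.8911 bits
Redundancy: R = 3.0000 - 2.8911 = 0.1089 bits

This redundancy represents potential for compression: the source could be compressed by 0.1089 bits per symbol.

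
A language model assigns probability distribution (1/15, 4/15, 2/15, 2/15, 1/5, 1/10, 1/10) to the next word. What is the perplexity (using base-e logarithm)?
6.3771

Perplexity is e^H (or exp(H) for natural log).

First, H = -Σ p log p = 1.8527 nats
Perplexity = e^1.8527 = 6.3771

Interpretation: The model's uncertainty is equivalent to choosing uniformly among 6.4 options.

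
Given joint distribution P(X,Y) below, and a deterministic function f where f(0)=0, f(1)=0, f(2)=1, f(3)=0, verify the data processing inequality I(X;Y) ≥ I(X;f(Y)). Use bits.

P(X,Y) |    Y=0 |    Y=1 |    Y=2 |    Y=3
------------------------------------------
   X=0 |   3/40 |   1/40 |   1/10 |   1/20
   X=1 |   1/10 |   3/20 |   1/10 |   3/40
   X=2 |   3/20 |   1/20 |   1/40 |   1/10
I(X;Y) = 0.1225, I(X;f(Y)) = 0.0648, inequality holds: 0.1225 ≥ 0.0648

Data Processing Inequality: For any Markov chain X → Y → Z, we have I(X;Y) ≥ I(X;Z).

Here Z = f(Y) is a deterministic function of Y, forming X → Y → Z.

Original I(X;Y) = 0.1225 bits

After applying f:
P(X,Z) where Z=f(Y):
- P(X,Z=0) = P(X,Y=0) + P(X,Y=1) + P(X,Y=3)
- P(X,Z=1) = P(X,Y=2)

I(X;Z) = I(X;f(Y)) = 0.0648 bits

Verification: 0.1225 ≥ 0.0648 ✓

Information cannot be created by processing; the function f can only lose information about X.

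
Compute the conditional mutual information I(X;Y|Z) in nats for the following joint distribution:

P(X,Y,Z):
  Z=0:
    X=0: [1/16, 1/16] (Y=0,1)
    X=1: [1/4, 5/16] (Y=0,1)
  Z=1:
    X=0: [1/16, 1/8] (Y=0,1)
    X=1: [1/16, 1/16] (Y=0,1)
0.0050 nats

Conditional mutual information: I(X;Y|Z) = H(X|Z) + H(Y|Z) - H(X,Y|Z)

H(Z) = 0.6211
H(X,Z) = 1.1574 → H(X|Z) = 0.5363
H(Y,Z) = 1.3051 → H(Y|Z) = 0.6840
H(X,Y,Z) = 1.8364 → H(X,Y|Z) = 1.2153

I(X;Y|Z) = 0.5363 + 0.6840 - 1.2153 = 0.0050 nats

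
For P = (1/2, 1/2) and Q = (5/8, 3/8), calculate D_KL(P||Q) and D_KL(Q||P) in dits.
D_KL(P||Q) = 0.0140, D_KL(Q||P) = 0.0137

KL divergence is not symmetric: D_KL(P||Q) ≠ D_KL(Q||P) in general.

D_KL(P||Q) = 0.0140 dits
D_KL(Q||P) = 0.0137 dits

No, they are not equal!

This asymmetry is why KL divergence is not a true distance metric.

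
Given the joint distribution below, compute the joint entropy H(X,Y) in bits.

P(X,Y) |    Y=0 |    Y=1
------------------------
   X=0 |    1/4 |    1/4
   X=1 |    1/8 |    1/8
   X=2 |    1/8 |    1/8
2.5000 bits

Joint entropy is H(X,Y) = -Σ_{x,y} p(x,y) log p(x,y).

Summing over all non-zero entries:
H(X,Y) = -[1/4·log_2(1/4) + 1/4·log_2(1/4) + 1/8·log_2(1/8) + 1/8·log_2(1/8) + 1/8·log_2(1/8) + 1/8·log_2(1/8)]
H(X,Y) = 2.5000 bits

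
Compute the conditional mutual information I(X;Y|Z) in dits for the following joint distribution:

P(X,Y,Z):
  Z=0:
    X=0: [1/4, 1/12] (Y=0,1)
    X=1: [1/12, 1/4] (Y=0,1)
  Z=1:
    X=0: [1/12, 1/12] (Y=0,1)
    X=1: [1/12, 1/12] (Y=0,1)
0.0379 dits

Conditional mutual information: I(X;Y|Z) = H(X|Z) + H(Y|Z) - H(X,Y|Z)

H(Z) = 0.2764
H(X,Z) = 0.5775 → H(X|Z) = 0.3010
H(Y,Z) = 0.5775 → H(Y|Z) = 0.3010
H(X,Y,Z) = 0.8406 → H(X,Y|Z) = 0.5642

I(X;Y|Z) = 0.3010 + 0.3010 - 0.5642 = 0.0379 dits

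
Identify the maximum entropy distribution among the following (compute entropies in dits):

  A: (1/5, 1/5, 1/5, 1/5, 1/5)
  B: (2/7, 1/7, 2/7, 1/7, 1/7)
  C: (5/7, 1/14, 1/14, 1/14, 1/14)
A

For a discrete distribution over n outcomes, entropy is maximized by the uniform distribution.

Computing entropies:
H(A) = 0.6990 dits
H(B) = 0.6731 dits
H(C) = 0.4318 dits

The uniform distribution (where all probabilities equal 1/5) achieves the maximum entropy of log_10(5) = 0.6990 dits.

Distribution A has the highest entropy.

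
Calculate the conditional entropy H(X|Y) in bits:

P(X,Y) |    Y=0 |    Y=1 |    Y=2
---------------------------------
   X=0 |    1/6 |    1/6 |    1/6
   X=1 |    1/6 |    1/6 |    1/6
1.0000 bits

Using the chain rule: H(X|Y) = H(X,Y) - H(Y)

First, compute H(X,Y) = 2.5850 bits

Marginal P(Y) = (1/3, 1/3, 1/3)
H(Y) = 1.5850 bits

H(X|Y) = H(X,Y) - H(Y) = 2.5850 - 1.5850 = 1.0000 bits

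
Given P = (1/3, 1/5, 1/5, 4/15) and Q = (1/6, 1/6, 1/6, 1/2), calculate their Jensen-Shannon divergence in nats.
0.0337 nats

Jensen-Shannon divergence is:
JSD(P||Q) = 0.5 × D_KL(P||M) + 0.5 × D_KL(Q||M)
where M = 0.5 × (P + Q) is the mixture distribution.

M = 0.5 × (1/3, 1/5, 1/5, 4/15) + 0.5 × (1/6, 1/6, 1/6, 1/2) = (1/4, 0.183333, 0.183333, 0.383333)

D_KL(P||M) = 0.0339 nats
D_KL(Q||M) = 0.0335 nats

JSD(P||Q) = 0.5 × 0.0339 + 0.5 × 0.0335 = 0.0337 nats

Unlike KL divergence, JSD is symmetric and bounded: 0 ≤ JSD ≤ log(2).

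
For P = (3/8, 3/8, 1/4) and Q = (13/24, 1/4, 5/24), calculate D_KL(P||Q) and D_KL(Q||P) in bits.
D_KL(P||Q) = 0.0862, D_KL(Q||P) = 0.0863

KL divergence is not symmetric: D_KL(P||Q) ≠ D_KL(Q||P) in general.

D_KL(P||Q) = 0.0862 bits
D_KL(Q||P) = 0.0863 bits

No, they are not equal!

This asymmetry is why KL divergence is not a true distance metric.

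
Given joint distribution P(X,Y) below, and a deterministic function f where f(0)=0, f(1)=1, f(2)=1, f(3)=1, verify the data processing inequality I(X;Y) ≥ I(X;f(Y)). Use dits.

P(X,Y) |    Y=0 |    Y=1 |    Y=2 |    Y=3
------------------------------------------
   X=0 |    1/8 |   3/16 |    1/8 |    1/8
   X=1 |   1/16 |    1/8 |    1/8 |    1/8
I(X;Y) = 0.0039, I(X;f(Y)) = 0.0023, inequality holds: 0.0039 ≥ 0.0023

Data Processing Inequality: For any Markov chain X → Y → Z, we have I(X;Y) ≥ I(X;Z).

Here Z = f(Y) is a deterministic function of Y, forming X → Y → Z.

Original I(X;Y) = 0.0039 dits

After applying f:
P(X,Z) where Z=f(Y):
- P(X,Z=0) = P(X,Y=0)
- P(X,Z=1) = P(X,Y=1) + P(X,Y=2) + P(X,Y=3)

I(X;Z) = I(X;f(Y)) = 0.0023 dits

Verification: 0.0039 ≥ 0.0023 ✓

Information cannot be created by processing; the function f can only lose information about X.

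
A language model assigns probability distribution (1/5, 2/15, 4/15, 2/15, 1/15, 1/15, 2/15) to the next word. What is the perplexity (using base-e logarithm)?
6.3053

Perplexity is e^H (or exp(H) for natural log).

First, H = -Σ p log p = 1.8414 nats
Perplexity = e^1.8414 = 6.3053

Interpretation: The model's uncertainty is equivalent to choosing uniformly among 6.3 options.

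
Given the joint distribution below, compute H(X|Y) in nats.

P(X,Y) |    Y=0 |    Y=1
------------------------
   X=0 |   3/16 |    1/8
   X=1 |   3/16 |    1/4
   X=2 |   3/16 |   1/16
1.0361 nats

Using the chain rule: H(X|Y) = H(X,Y) - H(Y)

First, compute H(X,Y) = 1.7214 nats

Marginal P(Y) = (9/16, 7/16)
H(Y) = 0.6853 nats

H(X|Y) = H(X,Y) - H(Y) = 1.7214 - 0.6853 = 1.0361 nats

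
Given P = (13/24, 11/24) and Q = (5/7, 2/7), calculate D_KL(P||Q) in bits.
0.0963 bits

KL divergence: D_KL(P||Q) = Σ p(x) log(p(x)/q(x))

Computing term by term:
  x=0: 13/24 × log_2[(13/24)/(5/7)] = 13/24 × -0.3991 = -0.2162
  x=1: 11/24 × log_2[(11/24)/(2/7)] = 11/24 × 0.6818 = 0.3125

D_KL(P||Q) = 0.0963 bits

Note: KL divergence is always non-negative and equals 0 iff P = Q.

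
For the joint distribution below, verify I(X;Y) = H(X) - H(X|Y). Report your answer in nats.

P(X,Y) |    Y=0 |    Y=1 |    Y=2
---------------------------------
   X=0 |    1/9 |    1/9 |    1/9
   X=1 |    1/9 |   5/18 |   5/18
I(X;Y) = 0.0172 nats

Mutual information has multiple equivalent forms:
- I(X;Y) = H(X) - H(X|Y)
- I(X;Y) = H(Y) - H(Y|X)
- I(X;Y) = H(X) + H(Y) - H(X,Y)

Computing all quantities:
H(X) = 0.6365, H(Y) = 1.0688, H(X,Y) = 1.6882
H(X|Y) = 0.6194, H(Y|X) = 1.0517

Verification:
H(X) - H(X|Y) = 0.6365 - 0.6194 = 0.0172
H(Y) - H(Y|X) = 1.0688 - 1.0517 = 0.0172
H(X) + H(Y) - H(X,Y) = 0.6365 + 1.0688 - 1.6882 = 0.0172

All forms give I(X;Y) = 0.0172 nats. ✓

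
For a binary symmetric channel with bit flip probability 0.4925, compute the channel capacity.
0.0002 bits

For a binary symmetric channel (BSC) with error probability p:
Capacity C = 1 - H(p) bits per symbol

where H(p) = -p log₂(p) - (1-p) log₂(1-p) is the binary entropy function.

H(0.4925) = 0.9998 bits
C = 1 - 0.9998 = 0.0002 bits per symbol

This means we can reliably transmit up to 0.0002 bits of information per channel use.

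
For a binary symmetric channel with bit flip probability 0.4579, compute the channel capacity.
0.0051 bits

For a binary symmetric channel (BSC) with error probability p:
Capacity C = 1 - H(p) bits per symbol

where H(p) = -p log₂(p) - (1-p) log₂(1-p) is the binary entropy function.

H(0.4579) = 0.9949 bits
C = 1 - 0.9949 = 0.0051 bits per symbol

This means we can reliably transmit up to 0.0051 bits of information per channel use.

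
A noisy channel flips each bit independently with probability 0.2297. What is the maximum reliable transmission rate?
0.2225 bits

For a binary symmetric channel (BSC) with error probability p:
Capacity C = 1 - H(p) bits per symbol

where H(p) = -p log₂(p) - (1-p) log₂(1-p) is the binary entropy function.

H(0.2297) = 0.7775 bits
C = 1 - 0.7775 = 0.2225 bits per symbol

This means we can reliably transmit up to 0.2225 bits of information per channel use.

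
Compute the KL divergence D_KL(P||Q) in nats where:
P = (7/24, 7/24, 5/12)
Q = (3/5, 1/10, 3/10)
0.2387 nats

KL divergence: D_KL(P||Q) = Σ p(x) log(p(x)/q(x))

Computing term by term:
  x=0: 7/24 × log_e[(7/24)/(3/5)] = 7/24 × -0.7213 = -0.2104
  x=1: 7/24 × log_e[(7/24)/(1/10)] = 7/24 × 1.0704 = 0.3122
  x=2: 5/12 × log_e[(5/12)/(3/10)] = 5/12 × 0.3285 = 0.1369

D_KL(P||Q) = 0.2387 nats

Note: KL divergence is always non-negative and equals 0 iff P = Q.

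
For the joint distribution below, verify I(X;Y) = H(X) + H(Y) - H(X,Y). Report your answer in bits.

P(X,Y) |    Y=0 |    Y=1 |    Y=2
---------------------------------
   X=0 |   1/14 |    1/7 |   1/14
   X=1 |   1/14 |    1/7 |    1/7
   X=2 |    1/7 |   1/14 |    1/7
I(X;Y) = 0.0617 bits

Mutual information has multiple equivalent forms:
- I(X;Y) = H(X) - H(X|Y)
- I(X;Y) = H(Y) - H(Y|X)
- I(X;Y) = H(X) + H(Y) - H(X,Y)

Computing all quantities:
H(X) = 1.5774, H(Y) = 1.5774, H(X,Y) = 3.0931
H(X|Y) = 1.5157, H(Y|X) = 1.5157

Verification:
H(X) - H(X|Y) = 1.5774 - 1.5157 = 0.0617
H(Y) - H(Y|X) = 1.5774 - 1.5157 = 0.0617
H(X) + H(Y) - H(X,Y) = 1.5774 + 1.5774 - 3.0931 = 0.0617

All forms give I(X;Y) = 0.0617 bits. ✓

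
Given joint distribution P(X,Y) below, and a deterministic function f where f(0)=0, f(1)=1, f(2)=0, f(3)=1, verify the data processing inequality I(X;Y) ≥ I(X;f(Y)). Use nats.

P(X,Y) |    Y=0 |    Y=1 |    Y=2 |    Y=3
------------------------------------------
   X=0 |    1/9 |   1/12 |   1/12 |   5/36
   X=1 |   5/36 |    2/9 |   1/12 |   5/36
I(X;Y) = 0.0203, I(X;f(Y)) = 0.0037, inequality holds: 0.0203 ≥ 0.0037

Data Processing Inequality: For any Markov chain X → Y → Z, we have I(X;Y) ≥ I(X;Z).

Here Z = f(Y) is a deterministic function of Y, forming X → Y → Z.

Original I(X;Y) = 0.0203 nats

After applying f:
P(X,Z) where Z=f(Y):
- P(X,Z=0) = P(X,Y=0) + P(X,Y=2)
- P(X,Z=1) = P(X,Y=1) + P(X,Y=3)

I(X;Z) = I(X;f(Y)) = 0.0037 nats

Verification: 0.0203 ≥ 0.0037 ✓

Information cannot be created by processing; the function f can only lose information about X.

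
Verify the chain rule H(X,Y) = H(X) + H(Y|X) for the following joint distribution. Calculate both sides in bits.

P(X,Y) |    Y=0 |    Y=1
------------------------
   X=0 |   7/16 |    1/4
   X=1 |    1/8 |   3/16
H(X,Y) = 1.8496, H(X) = 0.8960, H(Y|X) = 0.9536 (all in bits)

Chain rule: H(X,Y) = H(X) + H(Y|X)

Left side — joint entropy directly:
H(X,Y) = -Σ p(x,y) log p(x,y) = 1.8496 bits

Right side — compute H(Y|X) from the conditional distributions:
P(X) = (11/16, 5/16), so H(X) = 0.8960 bits
H(Y|X) = Σ_x P(X=x) · H(Y|X=x):
  P(Y|X=0) = (7/11, 4/11), H(Y|X=0) = 0.9457, weight P(X=0) = 11/16
  P(Y|X=1) = (2/5, 3/5), H(Y|X=1) = 0.9710, weight P(X=1) = 5/16
H(Y|X) = 0.9536 bits

H(X) + H(Y|X) = 0.8960 + 0.9536 = 1.8496 bits

Both sides equal 1.8496 bits. ✓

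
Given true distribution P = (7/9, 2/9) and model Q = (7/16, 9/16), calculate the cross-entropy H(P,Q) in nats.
0.7708 nats

Cross-entropy: H(P,Q) = -Σ p(x) log q(x)

Alternatively: H(P,Q) = H(P) + D_KL(P||Q)
H(P) = 0.5297 nats
D_KL(P||Q) = 0.2411 nats

H(P,Q) = 0.5297 + 0.2411 = 0.7708 nats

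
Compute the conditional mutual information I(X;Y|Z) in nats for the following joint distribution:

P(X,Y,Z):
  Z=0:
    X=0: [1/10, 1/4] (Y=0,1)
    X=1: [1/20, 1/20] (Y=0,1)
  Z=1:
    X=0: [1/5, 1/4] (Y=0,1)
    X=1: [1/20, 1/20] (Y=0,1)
0.0082 nats

Conditional mutual information: I(X;Y|Z) = H(X|Z) + H(Y|Z) - H(X,Y|Z)

H(Z) = 0.6881
H(X,Z) = 1.1873 → H(X|Z) = 0.4991
H(Y,Z) = 1.3535 → H(Y|Z) = 0.6654
H(X,Y,Z) = 1.8444 → H(X,Y|Z) = 1.1563

I(X;Y|Z) = 0.4991 + 0.6654 - 1.1563 = 0.0082 nats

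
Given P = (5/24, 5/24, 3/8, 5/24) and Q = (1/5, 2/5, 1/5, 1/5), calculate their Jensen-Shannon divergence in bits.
0.0418 bits

Jensen-Shannon divergence is:
JSD(P||Q) = 0.5 × D_KL(P||M) + 0.5 × D_KL(Q||M)
where M = 0.5 × (P + Q) is the mixture distribution.

M = 0.5 × (5/24, 5/24, 3/8, 5/24) + 0.5 × (1/5, 2/5, 1/5, 1/5) = (0.204167, 0.304167, 0.2875, 0.204167)

D_KL(P||M) = 0.0421 bits
D_KL(Q||M) = 0.0414 bits

JSD(P||Q) = 0.5 × 0.0421 + 0.5 × 0.0414 = 0.0418 bits

Unlike KL divergence, JSD is symmetric and bounded: 0 ≤ JSD ≤ log(2).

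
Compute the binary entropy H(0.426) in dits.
0.2963 dits

The binary entropy function is:
H(p) = -p log(p) - (1-p) log(1-p)

H(0.426) = -0.426 × log_10(0.426) - 0.574 × log_10(0.574)
H(0.426) = 0.2963 dits

Note: Binary entropy is maximized at p=0.5 (H=1 bit) and minimized at p=0 or p=1 (H=0).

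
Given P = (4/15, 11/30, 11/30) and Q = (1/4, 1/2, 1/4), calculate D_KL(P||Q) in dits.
0.0191 dits

KL divergence: D_KL(P||Q) = Σ p(x) log(p(x)/q(x))

Computing term by term:
  x=0: 4/15 × log_10[(4/15)/(1/4)] = 4/15 × 0.0280 = 0.0075
  x=1: 11/30 × log_10[(11/30)/(1/2)] = 11/30 × -0.1347 = -0.0494
  x=2: 11/30 × log_10[(11/30)/(1/4)] = 11/30 × 0.1663 = 0.0610

D_KL(P||Q) = 0.0191 dits

Note: KL divergence is always non-negative and equals 0 iff P = Q.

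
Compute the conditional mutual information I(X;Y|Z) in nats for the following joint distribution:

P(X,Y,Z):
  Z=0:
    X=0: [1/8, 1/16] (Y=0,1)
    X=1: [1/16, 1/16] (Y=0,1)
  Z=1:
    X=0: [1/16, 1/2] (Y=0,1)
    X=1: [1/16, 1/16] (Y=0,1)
0.0474 nats

Conditional mutual information: I(X;Y|Z) = H(X|Z) + H(Y|Z) - H(X,Y|Z)

H(Z) = 0.6211
H(X,Z) = 1.1574 → H(X|Z) = 0.5363
H(Y,Z) = 1.1574 → H(Y|Z) = 0.5363
H(X,Y,Z) = 1.6462 → H(X,Y|Z) = 1.0251

I(X;Y|Z) = 0.5363 + 0.5363 - 1.0251 = 0.0474 nats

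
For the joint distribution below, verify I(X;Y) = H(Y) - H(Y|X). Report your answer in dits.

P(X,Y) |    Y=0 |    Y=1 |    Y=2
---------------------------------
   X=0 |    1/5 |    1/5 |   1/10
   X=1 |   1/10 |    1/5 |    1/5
I(X;Y) = 0.0148 dits

Mutual information has multiple equivalent forms:
- I(X;Y) = H(X) - H(X|Y)
- I(X;Y) = H(Y) - H(Y|X)
- I(X;Y) = H(X) + H(Y) - H(X,Y)

Computing all quantities:
H(X) = 0.3010, H(Y) = 0.4729, H(X,Y) = 0.7592
H(X|Y) = 0.2863, H(Y|X) = 0.4581

Verification:
H(X) - H(X|Y) = 0.3010 - 0.2863 = 0.0148
H(Y) - H(Y|X) = 0.4729 - 0.4581 = 0.0148
H(X) + H(Y) - H(X,Y) = 0.3010 + 0.4729 - 0.7592 = 0.0148

All forms give I(X;Y) = 0.0148 dits. ✓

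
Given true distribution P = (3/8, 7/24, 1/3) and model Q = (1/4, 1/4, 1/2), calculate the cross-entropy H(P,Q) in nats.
1.1552 nats

Cross-entropy: H(P,Q) = -Σ p(x) log q(x)

Alternatively: H(P,Q) = H(P) + D_KL(P||Q)
H(P) = 1.0934 nats
D_KL(P||Q) = 0.0619 nats

H(P,Q) = 1.0934 + 0.0619 = 1.1552 nats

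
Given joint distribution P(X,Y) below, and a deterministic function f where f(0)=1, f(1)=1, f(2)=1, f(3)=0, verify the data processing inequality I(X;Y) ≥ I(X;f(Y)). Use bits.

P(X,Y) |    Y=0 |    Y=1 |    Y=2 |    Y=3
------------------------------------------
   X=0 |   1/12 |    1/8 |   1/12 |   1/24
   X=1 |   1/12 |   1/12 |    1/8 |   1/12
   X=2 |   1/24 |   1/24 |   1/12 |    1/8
I(X;Y) = 0.0768, I(X;f(Y)) = 0.0562, inequality holds: 0.0768 ≥ 0.0562

Data Processing Inequality: For any Markov chain X → Y → Z, we have I(X;Y) ≥ I(X;Z).

Here Z = f(Y) is a deterministic function of Y, forming X → Y → Z.

Original I(X;Y) = 0.0768 bits

After applying f:
P(X,Z) where Z=f(Y):
- P(X,Z=0) = P(X,Y=3)
- P(X,Z=1) = P(X,Y=0) + P(X,Y=1) + P(X,Y=2)

I(X;Z) = I(X;f(Y)) = 0.0562 bits

Verification: 0.0768 ≥ 0.0562 ✓

Information cannot be created by processing; the function f can only lose information about X.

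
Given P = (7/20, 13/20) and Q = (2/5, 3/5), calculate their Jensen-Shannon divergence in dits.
0.0006 dits

Jensen-Shannon divergence is:
JSD(P||Q) = 0.5 × D_KL(P||M) + 0.5 × D_KL(Q||M)
where M = 0.5 × (P + Q) is the mixture distribution.

M = 0.5 × (7/20, 13/20) + 0.5 × (2/5, 3/5) = (3/8, 5/8)

D_KL(P||M) = 0.0006 dits
D_KL(Q||M) = 0.0006 dits

JSD(P||Q) = 0.5 × 0.0006 + 0.5 × 0.0006 = 0.0006 dits

Unlike KL divergence, JSD is symmetric and bounded: 0 ≤ JSD ≤ log(2).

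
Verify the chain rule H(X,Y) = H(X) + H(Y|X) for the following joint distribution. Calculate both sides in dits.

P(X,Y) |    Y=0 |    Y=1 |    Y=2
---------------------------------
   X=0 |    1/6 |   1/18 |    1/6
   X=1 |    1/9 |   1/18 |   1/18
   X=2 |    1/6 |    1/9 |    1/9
H(X,Y) = 0.9164, H(X) = 0.4642, H(Y|X) = 0.4522 (all in dits)

Chain rule: H(X,Y) = H(X) + H(Y|X)

Left side — joint entropy directly:
H(X,Y) = -Σ p(x,y) log p(x,y) = 0.9164 dits

Right side — compute H(Y|X) from the conditional distributions:
P(X) = (7/18, 2/9, 7/18), so H(X) = 0.4642 dits
H(Y|X) = Σ_x P(X=x) · H(Y|X=x):
  P(Y|X=0) = (3/7, 1/7, 3/7), H(Y|X=0) = 0.4361, weight P(X=0) = 7/18
  P(Y|X=1) = (1/2, 1/4, 1/4), H(Y|X=1) = 0.4515, weight P(X=1) = 2/9
  P(Y|X=2) = (3/7, 2/7, 2/7), H(Y|X=2) = 0.4686, weight P(X=2) = 7/18
H(Y|X) = 0.4522 dits

H(X) + H(Y|X) = 0.4642 + 0.4522 = 0.9164 dits

Both sides equal 0.9164 dits. ✓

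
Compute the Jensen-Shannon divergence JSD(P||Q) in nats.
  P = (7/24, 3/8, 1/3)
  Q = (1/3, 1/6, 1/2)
0.0296 nats

Jensen-Shannon divergence is:
JSD(P||Q) = 0.5 × D_KL(P||M) + 0.5 × D_KL(Q||M)
where M = 0.5 × (P + Q) is the mixture distribution.

M = 0.5 × (7/24, 3/8, 1/3) + 0.5 × (1/3, 1/6, 1/2) = (5/16, 0.270833, 5/12)

D_KL(P||M) = 0.0275 nats
D_KL(Q||M) = 0.0318 nats

JSD(P||Q) = 0.5 × 0.0275 + 0.5 × 0.0318 = 0.0296 nats

Unlike KL divergence, JSD is symmetric and bounded: 0 ≤ JSD ≤ log(2).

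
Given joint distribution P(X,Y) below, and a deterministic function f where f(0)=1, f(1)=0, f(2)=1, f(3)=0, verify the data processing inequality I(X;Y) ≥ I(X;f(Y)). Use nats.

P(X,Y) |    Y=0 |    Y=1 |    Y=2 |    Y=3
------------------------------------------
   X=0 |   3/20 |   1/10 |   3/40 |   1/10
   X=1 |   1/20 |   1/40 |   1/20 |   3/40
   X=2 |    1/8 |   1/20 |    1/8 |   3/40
I(X;Y) = 0.0275, I(X;f(Y)) = 0.0107, inequality holds: 0.0275 ≥ 0.0107

Data Processing Inequality: For any Markov chain X → Y → Z, we have I(X;Y) ≥ I(X;Z).

Here Z = f(Y) is a deterministic function of Y, forming X → Y → Z.

Original I(X;Y) = 0.0275 nats

After applying f:
P(X,Z) where Z=f(Y):
- P(X,Z=0) = P(X,Y=1) + P(X,Y=3)
- P(X,Z=1) = P(X,Y=0) + P(X,Y=2)

I(X;Z) = I(X;f(Y)) = 0.0107 nats

Verification: 0.0275 ≥ 0.0107 ✓

Information cannot be created by processing; the function f can only lose information about X.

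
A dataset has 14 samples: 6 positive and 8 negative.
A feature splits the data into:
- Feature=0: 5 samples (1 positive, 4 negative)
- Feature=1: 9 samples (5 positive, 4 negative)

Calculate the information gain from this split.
0.0903 bits

Information Gain = H(Y) - H(Y|Feature)

Before split:
P(positive) = 6/14 = 0.4286
H(Y) = 0.9852 bits

After split:
Feature=0: H = 0.7219 bits (weight = 5/14)
Feature=1: H = 0.9911 bits (weight = 9/14)
H(Y|Feature) = (5/14)×0.7219 + (9/14)×0.9911 = 0.8950 bits

Information Gain = 0.9852 - 0.8950 = 0.0903 bits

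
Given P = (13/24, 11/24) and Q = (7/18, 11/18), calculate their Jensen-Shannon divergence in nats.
0.0118 nats

Jensen-Shannon divergence is:
JSD(P||Q) = 0.5 × D_KL(P||M) + 0.5 × D_KL(Q||M)
where M = 0.5 × (P + Q) is the mixture distribution.

M = 0.5 × (13/24, 11/24) + 0.5 × (7/18, 11/18) = (0.465278, 0.534722)

D_KL(P||M) = 0.0117 nats
D_KL(Q||M) = 0.0119 nats

JSD(P||Q) = 0.5 × 0.0117 + 0.5 × 0.0119 = 0.0118 nats

Unlike KL divergence, JSD is symmetric and bounded: 0 ≤ JSD ≤ log(2).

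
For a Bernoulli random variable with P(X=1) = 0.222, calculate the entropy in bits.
0.7638 bits

The binary entropy function is:
H(p) = -p log(p) - (1-p) log(1-p)

H(0.222) = -0.222 × log_2(0.222) - 0.778 × log_2(0.778)
H(0.222) = 0.7638 bits

Note: Binary entropy is maximized at p=0.5 (H=1 bit) and minimized at p=0 or p=1 (H=0).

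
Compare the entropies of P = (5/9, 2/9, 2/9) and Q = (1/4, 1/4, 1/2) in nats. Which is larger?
Q

Computing entropies in nats:
H(P) = 0.9950
H(Q) = 1.0397

Distribution Q has higher entropy.

Intuition: The distribution closer to uniform (more spread out) has higher entropy.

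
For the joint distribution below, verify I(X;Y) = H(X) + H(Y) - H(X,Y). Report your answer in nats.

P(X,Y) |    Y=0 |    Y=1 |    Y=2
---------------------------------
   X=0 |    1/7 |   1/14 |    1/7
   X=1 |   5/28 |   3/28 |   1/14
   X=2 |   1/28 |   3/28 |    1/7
I(X;Y) = 0.0705 nats

Mutual information has multiple equivalent forms:
- I(X;Y) = H(X) - H(X|Y)
- I(X;Y) = H(Y) - H(Y|X)
- I(X;Y) = H(X) + H(Y) - H(X,Y)

Computing all quantities:
H(X) = 1.0934, H(Y) = 1.0934, H(X,Y) = 2.1162
H(X|Y) = 1.0229, H(Y|X) = 1.0229

Verification:
H(X) - H(X|Y) = 1.0934 - 1.0229 = 0.0705
H(Y) - H(Y|X) = 1.0934 - 1.0229 = 0.0705
H(X) + H(Y) - H(X,Y) = 1.0934 + 1.0934 - 2.1162 = 0.0705

All forms give I(X;Y) = 0.0705 nats. ✓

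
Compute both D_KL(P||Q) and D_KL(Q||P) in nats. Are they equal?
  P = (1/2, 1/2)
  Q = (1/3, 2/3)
D_KL(P||Q) = 0.0589, D_KL(Q||P) = 0.0566

KL divergence is not symmetric: D_KL(P||Q) ≠ D_KL(Q||P) in general.

D_KL(P||Q) = 0.0589 nats
D_KL(Q||P) = 0.0566 nats

No, they are not equal!

This asymmetry is why KL divergence is not a true distance metric.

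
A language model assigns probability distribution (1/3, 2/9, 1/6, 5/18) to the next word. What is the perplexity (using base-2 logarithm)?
3.8763

Perplexity is 2^H (or exp(H) for natural log).

First, H = -Σ p log p = 1.9547 bits
Perplexity = 2^1.9547 = 3.8763

Interpretation: The model's uncertainty is equivalent to choosing uniformly among 3.9 options.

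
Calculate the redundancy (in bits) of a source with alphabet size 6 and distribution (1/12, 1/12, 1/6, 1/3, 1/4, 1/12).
0.2296 bits

Redundancy measures how far a source is from maximum entropy:
R = H_max - H(X)

Maximum entropy for 6 symbols: H_max = log_2(6) = 2.5850 bits
Actual entropy: H(X) = 2.3554 bits
Redundancy: R = 2.5850 - 2.3554 = 0.2296 bits

This redundancy represents potential for compression: the source could be compressed by 0.2296 bits per symbol.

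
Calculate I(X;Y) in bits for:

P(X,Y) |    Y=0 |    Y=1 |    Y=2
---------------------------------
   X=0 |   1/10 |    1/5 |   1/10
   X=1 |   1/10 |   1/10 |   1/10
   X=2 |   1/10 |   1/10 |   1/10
0.0200 bits

Mutual information: I(X;Y) = H(X) + H(Y) - H(X,Y)

Marginals:
P(X) = (2/5, 3/10, 3/10), H(X) = 1.5710 bits
P(Y) = (3/10, 2/5, 3/10), H(Y) = 1.5710 bits

Joint entropy: H(X,Y) = 3.1219 bits

I(X;Y) = 1.5710 + 1.5710 - 3.1219 = 0.0200 bits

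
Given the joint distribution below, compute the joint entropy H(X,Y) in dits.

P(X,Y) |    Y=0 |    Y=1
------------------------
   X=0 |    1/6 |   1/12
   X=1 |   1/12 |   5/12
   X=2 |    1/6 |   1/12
0.6876 dits

Joint entropy is H(X,Y) = -Σ_{x,y} p(x,y) log p(x,y).

Summing over all non-zero entries:
H(X,Y) = -[1/6·log_10(1/6) + 1/12·log_10(1/12) + 1/12·log_10(1/12) + 5/12·log_10(5/12) + 1/6·log_10(1/6) + 1/12·log_10(1/12)]
H(X,Y) = 0.6876 dits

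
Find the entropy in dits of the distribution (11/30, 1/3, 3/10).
0.4757 dits

Shannon entropy is H(X) = -Σ p(x) log p(x).

For P = (11/30, 1/3, 3/10):
H = -11/30 × log_10(11/30) -1/3 × log_10(1/3) -3/10 × log_10(3/10)
H = 0.4757 dits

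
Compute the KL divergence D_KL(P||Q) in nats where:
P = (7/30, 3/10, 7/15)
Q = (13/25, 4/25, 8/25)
0.1777 nats

KL divergence: D_KL(P||Q) = Σ p(x) log(p(x)/q(x))

Computing term by term:
  x=0: 7/30 × log_e[(7/30)/(13/25)] = 7/30 × -0.8014 = -0.1870
  x=1: 3/10 × log_e[(3/10)/(4/25)] = 3/10 × 0.6286 = 0.1886
  x=2: 7/15 × log_e[(7/15)/(8/25)] = 7/15 × 0.3773 = 0.1761

D_KL(P||Q) = 0.1777 nats

Note: KL divergence is always non-negative and equals 0 iff P = Q.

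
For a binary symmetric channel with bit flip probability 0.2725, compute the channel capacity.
0.1550 bits

For a binary symmetric channel (BSC) with error probability p:
Capacity C = 1 - H(p) bits per symbol

where H(p) = -p log₂(p) - (1-p) log₂(1-p) is the binary entropy function.

H(0.2725) = 0.8450 bits
C = 1 - 0.8450 = 0.1550 bits per symbol

This means we can reliably transmit up to 0.1550 bits of information per channel use.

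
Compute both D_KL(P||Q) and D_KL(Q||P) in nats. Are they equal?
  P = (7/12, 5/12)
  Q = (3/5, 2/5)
D_KL(P||Q) = 0.0006, D_KL(Q||P) = 0.0006

KL divergence is not symmetric: D_KL(P||Q) ≠ D_KL(Q||P) in general.

D_KL(P||Q) = 0.0006 nats
D_KL(Q||P) = 0.0006 nats

In this case they happen to be equal (to 4 decimal places).

This asymmetry is why KL divergence is not a true distance metric.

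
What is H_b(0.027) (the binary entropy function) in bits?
0.1791 bits

The binary entropy function is:
H(p) = -p log(p) - (1-p) log(1-p)

H(0.027) = -0.027 × log_2(0.027) - 0.973 × log_2(0.973)
H(0.027) = 0.1791 bits

Note: Binary entropy is maximized at p=0.5 (H=1 bit) and minimized at p=0 or p=1 (H=0).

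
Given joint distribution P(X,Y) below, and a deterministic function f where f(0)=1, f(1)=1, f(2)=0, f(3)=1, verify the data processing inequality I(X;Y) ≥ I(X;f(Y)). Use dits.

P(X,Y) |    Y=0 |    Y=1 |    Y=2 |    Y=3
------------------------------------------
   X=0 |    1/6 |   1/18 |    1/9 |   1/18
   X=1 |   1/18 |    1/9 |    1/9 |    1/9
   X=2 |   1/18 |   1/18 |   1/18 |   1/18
I(X;Y) = 0.0216, I(X;f(Y)) = 0.0002, inequality holds: 0.0216 ≥ 0.0002

Data Processing Inequality: For any Markov chain X → Y → Z, we have I(X;Y) ≥ I(X;Z).

Here Z = f(Y) is a deterministic function of Y, forming X → Y → Z.

Original I(X;Y) = 0.0216 dits

After applying f:
P(X,Z) where Z=f(Y):
- P(X,Z=0) = P(X,Y=2)
- P(X,Z=1) = P(X,Y=0) + P(X,Y=1) + P(X,Y=3)

I(X;Z) = I(X;f(Y)) = 0.0002 dits

Verification: 0.0216 ≥ 0.0002 ✓

Information cannot be created by processing; the function f can only lose information about X.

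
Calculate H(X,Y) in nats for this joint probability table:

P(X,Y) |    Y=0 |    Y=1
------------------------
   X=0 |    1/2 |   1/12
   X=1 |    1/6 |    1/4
1.1988 nats

Joint entropy is H(X,Y) = -Σ_{x,y} p(x,y) log p(x,y).

Summing over all non-zero entries:
H(X,Y) = -[1/2·log_e(1/2) + 1/12·log_e(1/12) + 1/6·log_e(1/6) + 1/4·log_e(1/4)]
H(X,Y) = 1.1988 nats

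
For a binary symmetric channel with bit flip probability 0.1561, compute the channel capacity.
0.3751 bits

For a binary symmetric channel (BSC) with error probability p:
Capacity C = 1 - H(p) bits per symbol

where H(p) = -p log₂(p) - (1-p) log₂(1-p) is the binary entropy function.

H(0.1561) = 0.6249 bits
C = 1 - 0.6249 = 0.3751 bits per symbol

This means we can reliably transmit up to 0.3751 bits of information per channel use.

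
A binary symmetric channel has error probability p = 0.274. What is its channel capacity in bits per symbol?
0.1529 bits

For a binary symmetric channel (BSC) with error probability p:
Capacity C = 1 - H(p) bits per symbol

where H(p) = -p log₂(p) - (1-p) log₂(1-p) is the binary entropy function.

H(0.274) = 0.8471 bits
C = 1 - 0.8471 = 0.1529 bits per symbol

This means we can reliably transmit up to 0.1529 bits of information per channel use.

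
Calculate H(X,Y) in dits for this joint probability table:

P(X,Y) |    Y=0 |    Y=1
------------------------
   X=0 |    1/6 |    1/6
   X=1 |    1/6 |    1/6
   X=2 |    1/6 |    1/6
0.7782 dits

Joint entropy is H(X,Y) = -Σ_{x,y} p(x,y) log p(x,y).

Summing over all non-zero entries:
H(X,Y) = -[1/6·log_10(1/6) + 1/6·log_10(1/6) + 1/6·log_10(1/6) + 1/6·log_10(1/6) + 1/6·log_10(1/6) + 1/6·log_10(1/6)]
H(X,Y) = 0.7782 dits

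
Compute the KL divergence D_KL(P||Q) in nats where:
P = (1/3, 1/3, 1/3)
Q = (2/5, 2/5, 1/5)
0.0487 nats

KL divergence: D_KL(P||Q) = Σ p(x) log(p(x)/q(x))

Computing term by term:
  x=0: 1/3 × log_e[(1/3)/(2/5)] = 1/3 × -0.1823 = -0.0608
  x=1: 1/3 × log_e[(1/3)/(2/5)] = 1/3 × -0.1823 = -0.0608
  x=2: 1/3 × log_e[(1/3)/(1/5)] = 1/3 × 0.5108 = 0.1703

D_KL(P||Q) = 0.0487 nats

Note: KL divergence is always non-negative and equals 0 iff P = Q.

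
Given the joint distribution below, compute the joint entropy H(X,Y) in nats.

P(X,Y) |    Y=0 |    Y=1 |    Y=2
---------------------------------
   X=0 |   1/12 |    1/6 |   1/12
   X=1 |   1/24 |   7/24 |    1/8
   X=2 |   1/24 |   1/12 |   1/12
2.0111 nats

Joint entropy is H(X,Y) = -Σ_{x,y} p(x,y) log p(x,y).

Summing over all non-zero entries:
H(X,Y) = -[1/12·log_e(1/12) + 1/6·log_e(1/6) + 1/12·log_e(1/12) + 1/24·log_e(1/24) + 7/24·log_e(7/24) + 1/8·log_e(1/8) + 1/24·log_e(1/24) + 1/12·log_e(1/12) + 1/12·log_e(1/12)]
H(X,Y) = 2.0111 nats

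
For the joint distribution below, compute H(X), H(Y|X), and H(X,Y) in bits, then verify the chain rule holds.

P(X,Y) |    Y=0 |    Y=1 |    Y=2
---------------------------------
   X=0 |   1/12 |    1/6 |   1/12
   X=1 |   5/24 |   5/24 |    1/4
H(X,Y) = 2.4713, H(X) = 0.9183, H(Y|X) = 1.5530 (all in bits)

Chain rule: H(X,Y) = H(X) + H(Y|X)

Left side — joint entropy directly:
H(X,Y) = -Σ p(x,y) log p(x,y) = 2.4713 bits

Right side — compute H(Y|X) from the conditional distributions:
P(X) = (1/3, 2/3), so H(X) = 0.9183 bits
H(Y|X) = Σ_x P(X=x) · H(Y|X=x):
  P(Y|X=0) = (1/4, 1/2, 1/4), H(Y|X=0) = 1.5000, weight P(X=0) = 1/3
  P(Y|X=1) = (5/16, 5/16, 3/8), H(Y|X=1) = 1.5794, weight P(X=1) = 2/3
H(Y|X) = 1.5530 bits

H(X) + H(Y|X) = 0.9183 + 1.5530 = 2.4713 bits

Both sides equal 2.4713 bits. ✓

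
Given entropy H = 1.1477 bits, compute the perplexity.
2.2156

Perplexity is 2^H (or exp(H) for natural log).

H = 1.1477 bits
Perplexity = 2^1.1477 = 2.2156

Interpretation: The model's uncertainty is equivalent to choosing uniformly among 2.2 options.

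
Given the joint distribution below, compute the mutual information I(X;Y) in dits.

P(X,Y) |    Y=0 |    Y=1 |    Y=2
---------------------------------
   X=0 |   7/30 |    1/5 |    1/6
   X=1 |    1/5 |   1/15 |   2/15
0.0078 dits

Mutual information: I(X;Y) = H(X) + H(Y) - H(X,Y)

Marginals:
P(X) = (3/5, 2/5), H(X) = 0.2923 dits
P(Y) = (13/30, 4/15, 3/10), H(Y) = 0.4673 dits

Joint entropy: H(X,Y) = 0.7518 dits

I(X;Y) = 0.2923 + 0.4673 - 0.7518 = 0.0078 dits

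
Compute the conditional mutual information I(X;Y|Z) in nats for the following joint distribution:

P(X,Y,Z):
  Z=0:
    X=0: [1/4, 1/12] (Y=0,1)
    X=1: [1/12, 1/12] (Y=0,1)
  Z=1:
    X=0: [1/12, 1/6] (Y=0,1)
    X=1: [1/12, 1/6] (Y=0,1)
0.0153 nats

Conditional mutual information: I(X;Y|Z) = H(X|Z) + H(Y|Z) - H(X,Y|Z)

H(Z) = 0.6931
H(X,Z) = 1.3580 → H(X|Z) = 0.6648
H(Y,Z) = 1.3297 → H(Y|Z) = 0.6365
H(X,Y,Z) = 1.9792 → H(X,Y|Z) = 1.2861

I(X;Y|Z) = 0.6648 + 0.6365 - 1.2861 = 0.0153 nats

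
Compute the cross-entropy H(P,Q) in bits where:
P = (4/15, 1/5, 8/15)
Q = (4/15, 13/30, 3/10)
1.6762 bits

Cross-entropy: H(P,Q) = -Σ p(x) log q(x)

Alternatively: H(P,Q) = H(P) + D_KL(P||Q)
H(P) = 1.4566 bits
D_KL(P||Q) = 0.2196 bits

H(P,Q) = 1.4566 + 0.2196 = 1.6762 bits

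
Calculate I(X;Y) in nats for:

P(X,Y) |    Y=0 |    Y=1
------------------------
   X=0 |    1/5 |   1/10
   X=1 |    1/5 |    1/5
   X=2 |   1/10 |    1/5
0.0340 nats

Mutual information: I(X;Y) = H(X) + H(Y) - H(X,Y)

Marginals:
P(X) = (3/10, 2/5, 3/10), H(X) = 1.0889 nats
P(Y) = (1/2, 1/2), H(Y) = 0.6931 nats

Joint entropy: H(X,Y) = 1.7481 nats

I(X;Y) = 1.0889 + 0.6931 - 1.7481 = 0.0340 nats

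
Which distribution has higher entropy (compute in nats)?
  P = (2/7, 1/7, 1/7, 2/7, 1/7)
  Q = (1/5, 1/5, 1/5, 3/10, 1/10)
Q

Computing entropies in nats:
H(P) = 1.5498
H(Q) = 1.5571

Distribution Q has higher entropy.

Intuition: The distribution closer to uniform (more spread out) has higher entropy.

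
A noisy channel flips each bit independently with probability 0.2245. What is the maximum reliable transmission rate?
0.2317 bits

For a binary symmetric channel (BSC) with error probability p:
Capacity C = 1 - H(p) bits per symbol

where H(p) = -p log₂(p) - (1-p) log₂(1-p) is the binary entropy function.

H(0.2245) = 0.7683 bits
C = 1 - 0.7683 = 0.2317 bits per symbol

This means we can reliably transmit up to 0.2317 bits of information per channel use.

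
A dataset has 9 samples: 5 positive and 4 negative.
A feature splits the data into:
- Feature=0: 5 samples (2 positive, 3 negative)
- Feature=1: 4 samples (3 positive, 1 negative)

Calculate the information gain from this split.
0.0911 bits

Information Gain = H(Y) - H(Y|Feature)

Before split:
P(positive) = 5/9 = 0.5556
H(Y) = 0.9911 bits

After split:
Feature=0: H = 0.9710 bits (weight = 5/9)
Feature=1: H = 0.8113 bits (weight = 4/9)
H(Y|Feature) = (5/9)×0.9710 + (4/9)×0.8113 = 0.9000 bits

Information Gain = 0.9911 - 0.9000 = 0.0911 bits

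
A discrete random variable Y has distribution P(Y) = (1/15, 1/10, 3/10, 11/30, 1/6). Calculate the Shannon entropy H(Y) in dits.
0.6247 dits

Shannon entropy is H(X) = -Σ p(x) log p(x).

For P = (1/15, 1/10, 3/10, 11/30, 1/6):
H = -1/15 × log_10(1/15) -1/10 × log_10(1/10) -3/10 × log_10(3/10) -11/30 × log_10(11/30) -1/6 × log_10(1/6)
H = 0.6247 dits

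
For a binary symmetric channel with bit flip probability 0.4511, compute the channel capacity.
0.0069 bits

For a binary symmetric channel (BSC) with error probability p:
Capacity C = 1 - H(p) bits per symbol

where H(p) = -p log₂(p) - (1-p) log₂(1-p) is the binary entropy function.

H(0.4511) = 0.9931 bits
C = 1 - 0.9931 = 0.0069 bits per symbol

This means we can reliably transmit up to 0.0069 bits of information per channel use.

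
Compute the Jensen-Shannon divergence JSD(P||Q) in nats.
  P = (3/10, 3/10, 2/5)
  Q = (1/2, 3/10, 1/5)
0.0296 nats

Jensen-Shannon divergence is:
JSD(P||Q) = 0.5 × D_KL(P||M) + 0.5 × D_KL(Q||M)
where M = 0.5 × (P + Q) is the mixture distribution.

M = 0.5 × (3/10, 3/10, 2/5) + 0.5 × (1/2, 3/10, 1/5) = (2/5, 3/10, 3/10)

D_KL(P||M) = 0.0288 nats
D_KL(Q||M) = 0.0305 nats

JSD(P||Q) = 0.5 × 0.0288 + 0.5 × 0.0305 = 0.0296 nats

Unlike KL divergence, JSD is symmetric and bounded: 0 ≤ JSD ≤ log(2).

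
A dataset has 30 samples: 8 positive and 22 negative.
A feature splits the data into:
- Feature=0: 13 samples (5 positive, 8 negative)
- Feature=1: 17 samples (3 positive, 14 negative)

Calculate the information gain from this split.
0.0391 bits

Information Gain = H(Y) - H(Y|Feature)

Before split:
P(positive) = 8/30 = 0.2667
H(Y) = 0.8366 bits

After split:
Feature=0: H = 0.9612 bits (weight = 13/30)
Feature=1: H = 0.6723 bits (weight = 17/30)
H(Y|Feature) = (13/30)×0.9612 + (17/30)×0.6723 = 0.7975 bits

Information Gain = 0.8366 - 0.7975 = 0.0391 bits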